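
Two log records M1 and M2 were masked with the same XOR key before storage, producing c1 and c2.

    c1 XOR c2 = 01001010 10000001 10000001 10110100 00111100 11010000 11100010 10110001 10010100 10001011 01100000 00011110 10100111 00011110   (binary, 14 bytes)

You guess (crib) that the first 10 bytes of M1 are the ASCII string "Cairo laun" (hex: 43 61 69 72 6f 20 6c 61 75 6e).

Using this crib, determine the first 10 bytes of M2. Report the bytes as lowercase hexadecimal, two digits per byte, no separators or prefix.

09e0e8c653f08ed0e1e5

Since c1 ⊕ c2 = M1 ⊕ M2, XORing with the guessed M1 bytes yields the corresponding M2 bytes: M2 = (c1 ⊕ c2) ⊕ M1.
byte 0: 4a xor 43 = 09
byte 1: 81 xor 61 = e0
byte 2: 81 xor 69 = e8
byte 3: b4 xor 72 = c6
byte 4: 3c xor 6f = 53
byte 5: d0 xor 20 = f0
byte 6: e2 xor 6c = 8e
byte 7: b1 xor 61 = d0
byte 8: 94 xor 75 = e1
byte 9: 8b xor 6e = e5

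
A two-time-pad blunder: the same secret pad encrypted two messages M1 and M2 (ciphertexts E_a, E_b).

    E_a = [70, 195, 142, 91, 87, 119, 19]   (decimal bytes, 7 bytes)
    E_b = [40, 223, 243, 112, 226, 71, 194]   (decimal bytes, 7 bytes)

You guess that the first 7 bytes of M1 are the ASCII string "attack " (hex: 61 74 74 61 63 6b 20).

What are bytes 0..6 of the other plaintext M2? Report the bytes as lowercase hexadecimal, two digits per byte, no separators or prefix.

0f68094ad65bf1

First, E_a ⊕ E_b = (M1 ⊕ K) ⊕ (M2 ⊕ K) = M1 ⊕ M2, so the key drops out. Then M2 = (M1 ⊕ M2) ⊕ M1 over the first 7 bytes.
byte 0: (46 xor 28) xor 61 = 6e xor 61 = 0f
byte 1: (c3 xor df) xor 74 = 1c xor 74 = 68
byte 2: (8e xor f3) xor 74 = 7d xor 74 = 09
byte 3: (5b xor 70) xor 61 = 2b xor 61 = 4a
byte 4: (57 xor e2) xor 63 = b5 xor 63 = d6
byte 5: (77 xor 47) xor 6b = 30 xor 6b = 5b
byte 6: (13 xor c2) xor 20 = d1 xor 20 = f1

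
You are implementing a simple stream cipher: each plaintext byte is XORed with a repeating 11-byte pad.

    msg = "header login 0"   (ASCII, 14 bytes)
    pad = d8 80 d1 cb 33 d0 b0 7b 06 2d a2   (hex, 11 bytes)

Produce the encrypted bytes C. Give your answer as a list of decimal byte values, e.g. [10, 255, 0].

The 11-byte key repeats, so the effective keystream is d8 80 d1 cb 33 d0 b0 7b 06 2d a2 d8 80 d1.
byte 0: 01101000 xor 11011000 = 10110000
byte 1: 01100101 xor 10000000 = 11100101
byte 2: 01100001 xor 11010001 = 10110000
byte 3: 01100100 xor 11001011 = 10101111
byte 4: 01100101 xor 00110011 = 01010110
byte 5: 01110010 xor 11010000 = 10100010
byte 6: 00100000 xor 10110000 = 10010000
byte 7: 01101100 xor 01111011 = 00010111
byte 8: 01101111 xor 00000110 = 01101001
byte 9: 01100111 xor 00101101 = 01001010
byte 10: 01101001 xor 10100010 = 11001011
byte 11: 01101110 xor 11011000 = 10110110
byte 12: 00100000 xor 10000000 = 10100000
byte 13: 00110000 xor 11010001 = 11100001

[176, 229, 176, 175, 86, 162, 144, 23, 105, 74, 203, 182, 160, 225]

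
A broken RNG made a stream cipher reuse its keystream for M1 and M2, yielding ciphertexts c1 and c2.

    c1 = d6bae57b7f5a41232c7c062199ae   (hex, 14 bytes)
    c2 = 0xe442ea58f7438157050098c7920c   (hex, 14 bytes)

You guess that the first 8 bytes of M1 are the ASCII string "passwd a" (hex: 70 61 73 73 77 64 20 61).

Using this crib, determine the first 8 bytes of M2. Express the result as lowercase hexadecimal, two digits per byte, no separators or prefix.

42997c50ff7de015

First, c1 ⊕ c2 = (M1 ⊕ K) ⊕ (M2 ⊕ K) = M1 ⊕ M2, so the key drops out. Then M2 = (M1 ⊕ M2) ⊕ M1 over the first 8 bytes.
byte 0: (d6 ⊕ e4) ⊕ 70 = 32 ⊕ 70 = 42
byte 1: (ba ⊕ 42) ⊕ 61 = f8 ⊕ 61 = 99
byte 2: (e5 ⊕ ea) ⊕ 73 = 0f ⊕ 73 = 7c
byte 3: (7b ⊕ 58) ⊕ 73 = 23 ⊕ 73 = 50
byte 4: (7f ⊕ f7) ⊕ 77 = 88 ⊕ 77 = ff
byte 5: (5a ⊕ 43) ⊕ 64 = 19 ⊕ 64 = 7d
byte 6: (41 ⊕ 81) ⊕ 20 = c0 ⊕ 20 = e0
byte 7: (23 ⊕ 57) ⊕ 61 = 74 ⊕ 61 = 15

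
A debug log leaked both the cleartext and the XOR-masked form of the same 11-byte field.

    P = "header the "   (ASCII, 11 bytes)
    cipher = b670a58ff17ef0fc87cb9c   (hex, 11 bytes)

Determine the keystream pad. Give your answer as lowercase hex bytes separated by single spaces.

Since cipher = P ⊕ pad, XORing both sides with P gives pad = P ⊕ cipher.
byte 0: 68 xor b6 = de
byte 1: 65 xor 70 = 15
byte 2: 61 xor a5 = c4
byte 3: 64 xor 8f = eb
byte 4: 65 xor f1 = 94
byte 5: 72 xor 7e = 0c
byte 6: 20 xor f0 = d0
byte 7: 74 xor fc = 88
byte 8: 68 xor 87 = ef
byte 9: 65 xor cb = ae
byte 10: 20 xor 9c = bc

de 15 c4 eb 94 0c d0 88 ef ae bc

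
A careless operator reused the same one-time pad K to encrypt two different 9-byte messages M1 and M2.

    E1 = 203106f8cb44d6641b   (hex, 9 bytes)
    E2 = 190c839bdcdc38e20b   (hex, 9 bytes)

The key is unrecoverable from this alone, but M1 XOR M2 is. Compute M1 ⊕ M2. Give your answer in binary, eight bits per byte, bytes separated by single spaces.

00111001 00111101 10000101 01100011 00010111 10011000 11101110 10000110 00010000

E1 ⊕ E2 = (M1 ⊕ K) ⊕ (M2 ⊕ K) = M1 ⊕ M2 — the shared key cancels under XOR.
byte 0: 20 XOR 19 = 39
byte 1: 31 XOR 0c = 3d
byte 2: 06 XOR 83 = 85
byte 3: f8 XOR 9b = 63
byte 4: cb XOR dc = 17
byte 5: 44 XOR dc = 98
byte 6: d6 XOR 38 = ee
byte 7: 64 XOR e2 = 86
byte 8: 1b XOR 0b = 10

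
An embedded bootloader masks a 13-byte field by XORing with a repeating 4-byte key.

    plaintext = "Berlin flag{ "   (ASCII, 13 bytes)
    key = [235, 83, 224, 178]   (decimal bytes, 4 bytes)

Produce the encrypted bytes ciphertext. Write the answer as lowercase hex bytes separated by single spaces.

a9 36 92 de 82 3d c0 d4 87 32 87 c9 cb

The 4-byte key repeats, so the effective keystream is eb 53 e0 b2 eb 53 e0 b2 eb 53 e0 b2 eb.
byte 0: 42 ^ eb = a9
byte 1: 65 ^ 53 = 36
byte 2: 72 ^ e0 = 92
byte 3: 6c ^ b2 = de
byte 4: 69 ^ eb = 82
byte 5: 6e ^ 53 = 3d
byte 6: 20 ^ e0 = c0
byte 7: 66 ^ b2 = d4
byte 8: 6c ^ eb = 87
byte 9: 61 ^ 53 = 32
byte 10: 67 ^ e0 = 87
byte 11: 7b ^ b2 = c9
byte 12: 20 ^ eb = cb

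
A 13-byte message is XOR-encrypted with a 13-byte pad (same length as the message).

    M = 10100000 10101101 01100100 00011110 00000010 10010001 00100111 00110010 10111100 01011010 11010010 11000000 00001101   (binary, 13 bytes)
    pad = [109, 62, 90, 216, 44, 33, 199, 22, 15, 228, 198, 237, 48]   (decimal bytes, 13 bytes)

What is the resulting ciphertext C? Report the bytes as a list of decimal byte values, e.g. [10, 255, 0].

[205, 147, 62, 198, 46, 176, 224, 36, 179, 190, 20, 45, 61]

a0 ⊕ 6d = cd
ad ⊕ 3e = 93
64 ⊕ 5a = 3e
1e ⊕ d8 = c6
02 ⊕ 2c = 2e
91 ⊕ 21 = b0
27 ⊕ c7 = e0
32 ⊕ 16 = 24
bc ⊕ 0f = b3
5a ⊕ e4 = be
d2 ⊕ c6 = 14
c0 ⊕ ed = 2d
0d ⊕ 30 = 3d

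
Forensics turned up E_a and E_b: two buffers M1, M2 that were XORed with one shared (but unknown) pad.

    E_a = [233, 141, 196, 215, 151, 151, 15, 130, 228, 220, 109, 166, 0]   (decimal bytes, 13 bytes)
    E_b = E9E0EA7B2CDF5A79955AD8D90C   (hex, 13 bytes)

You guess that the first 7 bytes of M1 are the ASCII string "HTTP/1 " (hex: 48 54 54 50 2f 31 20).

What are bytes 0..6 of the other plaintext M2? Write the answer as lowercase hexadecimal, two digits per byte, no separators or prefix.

First, E_a ⊕ E_b = (M1 ⊕ K) ⊕ (M2 ⊕ K) = M1 ⊕ M2, so the key drops out. Then M2 = (M1 ⊕ M2) ⊕ M1 over the first 7 bytes.
byte 0: (e9 xor e9) xor 48 = 00 xor 48 = 48
byte 1: (8d xor e0) xor 54 = 6d xor 54 = 39
byte 2: (c4 xor ea) xor 54 = 2e xor 54 = 7a
byte 3: (d7 xor 7b) xor 50 = ac xor 50 = fc
byte 4: (97 xor 2c) xor 2f = bb xor 2f = 94
byte 5: (97 xor df) xor 31 = 48 xor 31 = 79
byte 6: (0f xor 5a) xor 20 = 55 xor 20 = 75

48397afc947975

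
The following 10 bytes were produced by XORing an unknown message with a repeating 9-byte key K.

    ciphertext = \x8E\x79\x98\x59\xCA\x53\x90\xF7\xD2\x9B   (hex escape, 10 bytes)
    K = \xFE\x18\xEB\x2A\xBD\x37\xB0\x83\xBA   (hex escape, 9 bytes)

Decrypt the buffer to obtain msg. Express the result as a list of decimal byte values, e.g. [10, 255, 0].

The 9-byte key repeats, so the effective keystream is fe 18 eb 2a bd 37 b0 83 ba fe.
byte 0: 8e xor fe = 70
byte 1: 79 xor 18 = 61
byte 2: 98 xor eb = 73
byte 3: 59 xor 2a = 73
byte 4: ca xor bd = 77
byte 5: 53 xor 37 = 64
byte 6: 90 xor b0 = 20
byte 7: f7 xor 83 = 74
byte 8: d2 xor ba = 68
byte 9: 9b xor fe = 65

[112, 97, 115, 115, 119, 100, 32, 116, 104, 101]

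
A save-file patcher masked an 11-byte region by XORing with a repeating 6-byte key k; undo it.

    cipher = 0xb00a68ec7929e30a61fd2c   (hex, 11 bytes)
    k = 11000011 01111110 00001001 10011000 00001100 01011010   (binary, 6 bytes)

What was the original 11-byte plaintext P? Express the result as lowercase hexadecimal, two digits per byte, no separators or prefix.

7374617475732074686520

The 6-byte key repeats, so the effective keystream is c3 7e 09 98 0c 5a c3 7e 09 98 0c.
byte 0: 10110000 ^ 11000011 = 01110011
byte 1: 00001010 ^ 01111110 = 01110100
byte 2: 01101000 ^ 00001001 = 01100001
byte 3: 11101100 ^ 10011000 = 01110100
byte 4: 01111001 ^ 00001100 = 01110101
byte 5: 00101001 ^ 01011010 = 01110011
byte 6: 11100011 ^ 11000011 = 00100000
byte 7: 00001010 ^ 01111110 = 01110100
byte 8: 01100001 ^ 00001001 = 01101000
byte 9: 11111101 ^ 10011000 = 01100101
byte 10: 00101100 ^ 00001100 = 00100000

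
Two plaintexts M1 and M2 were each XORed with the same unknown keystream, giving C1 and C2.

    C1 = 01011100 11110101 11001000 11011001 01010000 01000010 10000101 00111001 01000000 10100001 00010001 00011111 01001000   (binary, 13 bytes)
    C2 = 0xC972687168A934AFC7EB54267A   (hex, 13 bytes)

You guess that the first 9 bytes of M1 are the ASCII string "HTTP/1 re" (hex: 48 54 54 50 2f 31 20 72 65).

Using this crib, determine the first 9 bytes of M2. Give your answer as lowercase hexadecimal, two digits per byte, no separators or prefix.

ddd3f4f817da91e4e2

First, C1 ⊕ C2 = (M1 ⊕ K) ⊕ (M2 ⊕ K) = M1 ⊕ M2, so the key drops out. Then M2 = (M1 ⊕ M2) ⊕ M1 over the first 9 bytes.
byte 0: (5c ⊕ c9) ⊕ 48 = 95 ⊕ 48 = dd
byte 1: (f5 ⊕ 72) ⊕ 54 = 87 ⊕ 54 = d3
byte 2: (c8 ⊕ 68) ⊕ 54 = a0 ⊕ 54 = f4
byte 3: (d9 ⊕ 71) ⊕ 50 = a8 ⊕ 50 = f8
byte 4: (50 ⊕ 68) ⊕ 2f = 38 ⊕ 2f = 17
byte 5: (42 ⊕ a9) ⊕ 31 = eb ⊕ 31 = da
byte 6: (85 ⊕ 34) ⊕ 20 = b1 ⊕ 20 = 91
byte 7: (39 ⊕ af) ⊕ 72 = 96 ⊕ 72 = e4
byte 8: (40 ⊕ c7) ⊕ 65 = 87 ⊕ 65 = e2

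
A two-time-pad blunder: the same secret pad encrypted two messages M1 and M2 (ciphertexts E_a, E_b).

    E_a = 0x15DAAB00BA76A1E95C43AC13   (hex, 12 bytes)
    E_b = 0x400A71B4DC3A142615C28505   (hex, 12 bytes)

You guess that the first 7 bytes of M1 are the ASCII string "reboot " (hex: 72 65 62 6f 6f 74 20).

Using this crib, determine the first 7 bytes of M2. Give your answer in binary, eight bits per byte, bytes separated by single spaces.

First, E_a ⊕ E_b = (M1 ⊕ K) ⊕ (M2 ⊕ K) = M1 ⊕ M2, so the key drops out. Then M2 = (M1 ⊕ M2) ⊕ M1 over the first 7 bytes.
byte 0: (15 XOR 40) XOR 72 = 55 XOR 72 = 27
byte 1: (da XOR 0a) XOR 65 = d0 XOR 65 = b5
byte 2: (ab XOR 71) XOR 62 = da XOR 62 = b8
byte 3: (00 XOR b4) XOR 6f = b4 XOR 6f = db
byte 4: (ba XOR dc) XOR 6f = 66 XOR 6f = 09
byte 5: (76 XOR 3a) XOR 74 = 4c XOR 74 = 38
byte 6: (a1 XOR 14) XOR 20 = b5 XOR 20 = 95

00100111 10110101 10111000 11011011 00001001 00111000 10010101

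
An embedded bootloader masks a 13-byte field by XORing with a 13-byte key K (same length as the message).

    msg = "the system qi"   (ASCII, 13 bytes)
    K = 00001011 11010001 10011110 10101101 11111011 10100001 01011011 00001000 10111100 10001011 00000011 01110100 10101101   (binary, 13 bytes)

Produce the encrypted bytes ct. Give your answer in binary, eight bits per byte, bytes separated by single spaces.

byte 0: 74 ^ 0b = 7f
byte 1: 68 ^ d1 = b9
byte 2: 65 ^ 9e = fb
byte 3: 20 ^ ad = 8d
byte 4: 73 ^ fb = 88
byte 5: 79 ^ a1 = d8
byte 6: 73 ^ 5b = 28
byte 7: 74 ^ 08 = 7c
byte 8: 65 ^ bc = d9
byte 9: 6d ^ 8b = e6
byte 10: 20 ^ 03 = 23
byte 11: 71 ^ 74 = 05
byte 12: 69 ^ ad = c4

01111111 10111001 11111011 10001101 10001000 11011000 00101000 01111100 11011001 11100110 00100011 00000101 11000100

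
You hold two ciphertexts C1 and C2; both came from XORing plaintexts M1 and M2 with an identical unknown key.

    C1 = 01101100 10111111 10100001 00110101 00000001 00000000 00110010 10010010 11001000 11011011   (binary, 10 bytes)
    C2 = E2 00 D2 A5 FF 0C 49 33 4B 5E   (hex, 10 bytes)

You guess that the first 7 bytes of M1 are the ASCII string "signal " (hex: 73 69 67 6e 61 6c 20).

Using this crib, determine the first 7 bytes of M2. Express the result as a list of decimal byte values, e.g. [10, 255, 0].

First, C1 ⊕ C2 = (M1 ⊕ K) ⊕ (M2 ⊕ K) = M1 ⊕ M2, so the key drops out. Then M2 = (M1 ⊕ M2) ⊕ M1 over the first 7 bytes.
byte 0: (6c ^ e2) ^ 73 = 8e ^ 73 = fd
byte 1: (bf ^ 00) ^ 69 = bf ^ 69 = d6
byte 2: (a1 ^ d2) ^ 67 = 73 ^ 67 = 14
byte 3: (35 ^ a5) ^ 6e = 90 ^ 6e = fe
byte 4: (01 ^ ff) ^ 61 = fe ^ 61 = 9f
byte 5: (00 ^ 0c) ^ 6c = 0c ^ 6c = 60
byte 6: (32 ^ 49) ^ 20 = 7b ^ 20 = 5b

[253, 214, 20, 254, 159, 96, 91]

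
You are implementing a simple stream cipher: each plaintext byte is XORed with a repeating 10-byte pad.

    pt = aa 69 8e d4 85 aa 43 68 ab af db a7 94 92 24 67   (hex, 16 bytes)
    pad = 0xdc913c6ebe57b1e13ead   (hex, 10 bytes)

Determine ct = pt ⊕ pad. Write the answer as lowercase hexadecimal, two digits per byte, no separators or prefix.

76f8b2ba3bfdf28995020736a8fc9a30

The 10-byte key repeats, so the effective keystream is dc 91 3c 6e be 57 b1 e1 3e ad dc 91 3c 6e be 57.
byte 0: 10101010 xor 11011100 = 01110110
byte 1: 01101001 xor 10010001 = 11111000
byte 2: 10001110 xor 00111100 = 10110010
byte 3: 11010100 xor 01101110 = 10111010
byte 4: 10000101 xor 10111110 = 00111011
byte 5: 10101010 xor 01010111 = 11111101
byte 6: 01000011 xor 10110001 = 11110010
byte 7: 01101000 xor 11100001 = 10001001
byte 8: 10101011 xor 00111110 = 10010101
byte 9: 10101111 xor 10101101 = 00000010
byte 10: 11011011 xor 11011100 = 00000111
byte 11: 10100111 xor 10010001 = 00110110
byte 12: 10010100 xor 00111100 = 10101000
byte 13: 10010010 xor 01101110 = 11111100
byte 14: 00100100 xor 10111110 = 10011010
byte 15: 01100111 xor 01010111 = 00110000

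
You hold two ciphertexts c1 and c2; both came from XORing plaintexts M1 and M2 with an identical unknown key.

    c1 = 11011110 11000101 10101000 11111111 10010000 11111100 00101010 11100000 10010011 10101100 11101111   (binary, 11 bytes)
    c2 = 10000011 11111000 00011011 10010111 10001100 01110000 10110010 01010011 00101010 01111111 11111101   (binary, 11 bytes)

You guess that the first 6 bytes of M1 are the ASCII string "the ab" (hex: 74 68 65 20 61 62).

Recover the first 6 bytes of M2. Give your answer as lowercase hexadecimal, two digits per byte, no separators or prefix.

First, c1 ⊕ c2 = (M1 ⊕ K) ⊕ (M2 ⊕ K) = M1 ⊕ M2, so the key drops out. Then M2 = (M1 ⊕ M2) ⊕ M1 over the first 6 bytes.
byte 0: (de ⊕ 83) ⊕ 74 = 5d ⊕ 74 = 29
byte 1: (c5 ⊕ f8) ⊕ 68 = 3d ⊕ 68 = 55
byte 2: (a8 ⊕ 1b) ⊕ 65 = b3 ⊕ 65 = d6
byte 3: (ff ⊕ 97) ⊕ 20 = 68 ⊕ 20 = 48
byte 4: (90 ⊕ 8c) ⊕ 61 = 1c ⊕ 61 = 7d
byte 5: (fc ⊕ 70) ⊕ 62 = 8c ⊕ 62 = ee

2955d6487dee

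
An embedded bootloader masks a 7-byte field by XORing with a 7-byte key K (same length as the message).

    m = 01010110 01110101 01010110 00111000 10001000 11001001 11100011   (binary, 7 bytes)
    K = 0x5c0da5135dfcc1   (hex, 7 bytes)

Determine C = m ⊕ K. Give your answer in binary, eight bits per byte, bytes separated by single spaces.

00001010 01111000 11110011 00101011 11010101 00110101 00100010

XOR is its own inverse, so applying the key byte-wise gives the result directly.
56 ^ 5c = 0a
75 ^ 0d = 78
56 ^ a5 = f3
38 ^ 13 = 2b
88 ^ 5d = d5
c9 ^ fc = 35
e3 ^ c1 = 22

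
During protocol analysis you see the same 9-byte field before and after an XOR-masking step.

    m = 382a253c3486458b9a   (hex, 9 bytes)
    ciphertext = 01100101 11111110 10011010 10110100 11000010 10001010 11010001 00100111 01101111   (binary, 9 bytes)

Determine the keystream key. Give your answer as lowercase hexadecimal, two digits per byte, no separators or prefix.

5dd4bf88f60c94acf5

Since ciphertext = m ⊕ key, XORing both sides with m gives key = m ⊕ ciphertext.
byte 0: 38 XOR 65 = 5d
byte 1: 2a XOR fe = d4
byte 2: 25 XOR 9a = bf
byte 3: 3c XOR b4 = 88
byte 4: 34 XOR c2 = f6
byte 5: 86 XOR 8a = 0c
byte 6: 45 XOR d1 = 94
byte 7: 8b XOR 27 = ac
byte 8: 9a XOR 6f = f5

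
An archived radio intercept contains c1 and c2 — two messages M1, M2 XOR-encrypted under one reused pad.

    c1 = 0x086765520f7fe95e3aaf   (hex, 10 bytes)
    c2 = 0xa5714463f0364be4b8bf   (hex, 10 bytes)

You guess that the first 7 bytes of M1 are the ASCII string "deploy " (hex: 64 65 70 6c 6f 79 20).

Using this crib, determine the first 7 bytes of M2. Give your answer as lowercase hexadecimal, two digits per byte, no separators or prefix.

c973515d903082

First, c1 ⊕ c2 = (M1 ⊕ K) ⊕ (M2 ⊕ K) = M1 ⊕ M2, so the key drops out. Then M2 = (M1 ⊕ M2) ⊕ M1 over the first 7 bytes.
byte 0: (08 ^ a5) ^ 64 = ad ^ 64 = c9
byte 1: (67 ^ 71) ^ 65 = 16 ^ 65 = 73
byte 2: (65 ^ 44) ^ 70 = 21 ^ 70 = 51
byte 3: (52 ^ 63) ^ 6c = 31 ^ 6c = 5d
byte 4: (0f ^ f0) ^ 6f = ff ^ 6f = 90
byte 5: (7f ^ 36) ^ 79 = 49 ^ 79 = 30
byte 6: (e9 ^ 4b) ^ 20 = a2 ^ 20 = 82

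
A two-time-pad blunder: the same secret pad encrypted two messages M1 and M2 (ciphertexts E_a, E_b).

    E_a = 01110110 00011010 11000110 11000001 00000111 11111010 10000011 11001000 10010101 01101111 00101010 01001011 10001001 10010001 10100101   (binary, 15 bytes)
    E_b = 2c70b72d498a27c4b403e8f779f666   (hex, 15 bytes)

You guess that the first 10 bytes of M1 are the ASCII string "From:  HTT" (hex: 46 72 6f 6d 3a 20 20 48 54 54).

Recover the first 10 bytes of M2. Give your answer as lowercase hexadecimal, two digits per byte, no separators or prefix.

First, E_a ⊕ E_b = (M1 ⊕ K) ⊕ (M2 ⊕ K) = M1 ⊕ M2, so the key drops out. Then M2 = (M1 ⊕ M2) ⊕ M1 over the first 10 bytes.
byte 0: (76 ^ 2c) ^ 46 = 5a ^ 46 = 1c
byte 1: (1a ^ 70) ^ 72 = 6a ^ 72 = 18
byte 2: (c6 ^ b7) ^ 6f = 71 ^ 6f = 1e
byte 3: (c1 ^ 2d) ^ 6d = ec ^ 6d = 81
byte 4: (07 ^ 49) ^ 3a = 4e ^ 3a = 74
byte 5: (fa ^ 8a) ^ 20 = 70 ^ 20 = 50
byte 6: (83 ^ 27) ^ 20 = a4 ^ 20 = 84
byte 7: (c8 ^ c4) ^ 48 = 0c ^ 48 = 44
byte 8: (95 ^ b4) ^ 54 = 21 ^ 54 = 75
byte 9: (6f ^ 03) ^ 54 = 6c ^ 54 = 38

1c181e81745084447538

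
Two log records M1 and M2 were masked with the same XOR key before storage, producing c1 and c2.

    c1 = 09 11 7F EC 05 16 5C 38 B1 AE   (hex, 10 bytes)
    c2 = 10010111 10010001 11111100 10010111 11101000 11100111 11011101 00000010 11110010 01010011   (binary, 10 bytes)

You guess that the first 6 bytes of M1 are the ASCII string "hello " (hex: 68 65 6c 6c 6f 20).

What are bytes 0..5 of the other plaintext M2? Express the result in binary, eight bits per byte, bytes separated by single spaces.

11110110 11100101 11101111 00010111 10000010 11010001

First, c1 ⊕ c2 = (M1 ⊕ K) ⊕ (M2 ⊕ K) = M1 ⊕ M2, so the key drops out. Then M2 = (M1 ⊕ M2) ⊕ M1 over the first 6 bytes.
byte 0: (09 ⊕ 97) ⊕ 68 = 9e ⊕ 68 = f6
byte 1: (11 ⊕ 91) ⊕ 65 = 80 ⊕ 65 = e5
byte 2: (7f ⊕ fc) ⊕ 6c = 83 ⊕ 6c = ef
byte 3: (ec ⊕ 97) ⊕ 6c = 7b ⊕ 6c = 17
byte 4: (05 ⊕ e8) ⊕ 6f = ed ⊕ 6f = 82
byte 5: (16 ⊕ e7) ⊕ 20 = f1 ⊕ 20 = d1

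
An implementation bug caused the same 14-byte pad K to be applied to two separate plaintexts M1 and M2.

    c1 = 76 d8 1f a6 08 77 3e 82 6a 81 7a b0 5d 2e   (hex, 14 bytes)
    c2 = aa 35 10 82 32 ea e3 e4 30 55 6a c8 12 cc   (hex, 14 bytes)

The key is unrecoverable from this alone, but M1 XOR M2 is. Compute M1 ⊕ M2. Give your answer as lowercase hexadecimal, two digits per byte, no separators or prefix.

c1 ⊕ c2 = (M1 ⊕ K) ⊕ (M2 ⊕ K) = M1 ⊕ M2 — the shared key cancels under XOR.
byte 0: 76 xor aa = dc
byte 1: d8 xor 35 = ed
byte 2: 1f xor 10 = 0f
byte 3: a6 xor 82 = 24
byte 4: 08 xor 32 = 3a
byte 5: 77 xor ea = 9d
byte 6: 3e xor e3 = dd
byte 7: 82 xor e4 = 66
byte 8: 6a xor 30 = 5a
byte 9: 81 xor 55 = d4
byte 10: 7a xor 6a = 10
byte 11: b0 xor c8 = 78
byte 12: 5d xor 12 = 4f
byte 13: 2e xor cc = e2

dced0f243a9ddd665ad410784fe2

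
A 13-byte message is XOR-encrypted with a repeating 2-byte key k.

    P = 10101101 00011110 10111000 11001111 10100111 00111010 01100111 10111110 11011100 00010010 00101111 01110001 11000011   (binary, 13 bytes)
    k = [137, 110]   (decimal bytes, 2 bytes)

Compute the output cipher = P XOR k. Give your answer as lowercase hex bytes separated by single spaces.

The 2-byte key repeats, so the effective keystream is 89 6e 89 6e 89 6e 89 6e 89 6e 89 6e 89.
byte 0: 173 XOR 137 =  36
byte 1:  30 XOR 110 = 112
byte 2: 184 XOR 137 =  49
byte 3: 207 XOR 110 = 161
byte 4: 167 XOR 137 =  46
byte 5:  58 XOR 110 =  84
byte 6: 103 XOR 137 = 238
byte 7: 190 XOR 110 = 208
byte 8: 220 XOR 137 =  85
byte 9:  18 XOR 110 = 124
byte 10:  47 XOR 137 = 166
byte 11: 113 XOR 110 =  31
byte 12: 195 XOR 137 =  74

24 70 31 a1 2e 54 ee d0 55 7c a6 1f 4a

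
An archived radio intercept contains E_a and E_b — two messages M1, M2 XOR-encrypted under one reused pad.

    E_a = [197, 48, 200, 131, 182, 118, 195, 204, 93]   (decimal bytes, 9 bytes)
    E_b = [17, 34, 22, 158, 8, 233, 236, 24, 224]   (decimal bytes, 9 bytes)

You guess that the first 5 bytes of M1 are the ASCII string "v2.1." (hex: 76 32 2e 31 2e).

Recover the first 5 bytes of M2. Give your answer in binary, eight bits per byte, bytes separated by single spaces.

10100010 00100000 11110000 00101100 10010000

First, E_a ⊕ E_b = (M1 ⊕ K) ⊕ (M2 ⊕ K) = M1 ⊕ M2, so the key drops out. Then M2 = (M1 ⊕ M2) ⊕ M1 over the first 5 bytes.
byte 0: (c5 ^ 11) ^ 76 = d4 ^ 76 = a2
byte 1: (30 ^ 22) ^ 32 = 12 ^ 32 = 20
byte 2: (c8 ^ 16) ^ 2e = de ^ 2e = f0
byte 3: (83 ^ 9e) ^ 31 = 1d ^ 31 = 2c
byte 4: (b6 ^ 08) ^ 2e = be ^ 2e = 90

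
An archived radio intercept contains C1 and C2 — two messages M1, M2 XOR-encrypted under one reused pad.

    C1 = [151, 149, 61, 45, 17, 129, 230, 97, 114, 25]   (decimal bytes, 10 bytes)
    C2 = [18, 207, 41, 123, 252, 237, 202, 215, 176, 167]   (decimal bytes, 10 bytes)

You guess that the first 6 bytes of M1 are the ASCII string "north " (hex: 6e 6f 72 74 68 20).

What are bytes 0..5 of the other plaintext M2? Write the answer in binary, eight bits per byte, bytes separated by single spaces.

11101011 00110101 01100110 00100010 10000101 01001100

First, C1 ⊕ C2 = (M1 ⊕ K) ⊕ (M2 ⊕ K) = M1 ⊕ M2, so the key drops out. Then M2 = (M1 ⊕ M2) ⊕ M1 over the first 6 bytes.
byte 0: (97 ⊕ 12) ⊕ 6e = 85 ⊕ 6e = eb
byte 1: (95 ⊕ cf) ⊕ 6f = 5a ⊕ 6f = 35
byte 2: (3d ⊕ 29) ⊕ 72 = 14 ⊕ 72 = 66
byte 3: (2d ⊕ 7b) ⊕ 74 = 56 ⊕ 74 = 22
byte 4: (11 ⊕ fc) ⊕ 68 = ed ⊕ 68 = 85
byte 5: (81 ⊕ ed) ⊕ 20 = 6c ⊕ 20 = 4c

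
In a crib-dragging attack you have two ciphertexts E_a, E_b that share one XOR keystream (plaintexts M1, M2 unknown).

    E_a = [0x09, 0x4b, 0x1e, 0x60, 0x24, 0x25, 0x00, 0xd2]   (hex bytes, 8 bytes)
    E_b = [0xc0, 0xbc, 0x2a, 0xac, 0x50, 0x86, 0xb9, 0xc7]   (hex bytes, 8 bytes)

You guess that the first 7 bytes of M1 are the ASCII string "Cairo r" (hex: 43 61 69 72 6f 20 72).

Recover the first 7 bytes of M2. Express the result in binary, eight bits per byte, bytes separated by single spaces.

First, E_a ⊕ E_b = (M1 ⊕ K) ⊕ (M2 ⊕ K) = M1 ⊕ M2, so the key drops out. Then M2 = (M1 ⊕ M2) ⊕ M1 over the first 7 bytes.
byte 0: (09 xor c0) xor 43 = c9 xor 43 = 8a
byte 1: (4b xor bc) xor 61 = f7 xor 61 = 96
byte 2: (1e xor 2a) xor 69 = 34 xor 69 = 5d
byte 3: (60 xor ac) xor 72 = cc xor 72 = be
byte 4: (24 xor 50) xor 6f = 74 xor 6f = 1b
byte 5: (25 xor 86) xor 20 = a3 xor 20 = 83
byte 6: (00 xor b9) xor 72 = b9 xor 72 = cb

10001010 10010110 01011101 10111110 00011011 10000011 11001011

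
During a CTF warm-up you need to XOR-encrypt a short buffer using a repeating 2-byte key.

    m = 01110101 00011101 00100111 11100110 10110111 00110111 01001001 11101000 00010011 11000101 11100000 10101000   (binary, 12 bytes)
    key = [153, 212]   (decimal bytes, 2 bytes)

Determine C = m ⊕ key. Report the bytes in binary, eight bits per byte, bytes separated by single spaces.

The 2-byte key repeats, so the effective keystream is 99 d4 99 d4 99 d4 99 d4 99 d4 99 d4.
byte 0: 01110101 XOR 10011001 = 11101100
byte 1: 00011101 XOR 11010100 = 11001001
byte 2: 00100111 XOR 10011001 = 10111110
byte 3: 11100110 XOR 11010100 = 00110010
byte 4: 10110111 XOR 10011001 = 00101110
byte 5: 00110111 XOR 11010100 = 11100011
byte 6: 01001001 XOR 10011001 = 11010000
byte 7: 11101000 XOR 11010100 = 00111100
byte 8: 00010011 XOR 10011001 = 10001010
byte 9: 11000101 XOR 11010100 = 00010001
byte 10: 11100000 XOR 10011001 = 01111001
byte 11: 10101000 XOR 11010100 = 01111100

11101100 11001001 10111110 00110010 00101110 11100011 11010000 00111100 10001010 00010001 01111001 01111100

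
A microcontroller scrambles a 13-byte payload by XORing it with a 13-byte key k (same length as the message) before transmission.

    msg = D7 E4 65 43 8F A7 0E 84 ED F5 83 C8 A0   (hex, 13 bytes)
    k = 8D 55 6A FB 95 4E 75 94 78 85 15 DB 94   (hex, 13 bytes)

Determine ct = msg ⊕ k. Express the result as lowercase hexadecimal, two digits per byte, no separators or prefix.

5ab10fb81ae97b109570961334

d7 ⊕ 8d = 5a
e4 ⊕ 55 = b1
65 ⊕ 6a = 0f
43 ⊕ fb = b8
8f ⊕ 95 = 1a
a7 ⊕ 4e = e9
0e ⊕ 75 = 7b
84 ⊕ 94 = 10
ed ⊕ 78 = 95
f5 ⊕ 85 = 70
83 ⊕ 15 = 96
c8 ⊕ db = 13
a0 ⊕ 94 = 34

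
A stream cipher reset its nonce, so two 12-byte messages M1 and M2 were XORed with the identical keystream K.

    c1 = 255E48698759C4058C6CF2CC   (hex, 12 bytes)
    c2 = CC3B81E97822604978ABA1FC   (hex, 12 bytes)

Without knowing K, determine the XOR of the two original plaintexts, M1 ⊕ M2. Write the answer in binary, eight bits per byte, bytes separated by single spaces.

11101001 01100101 11001001 10000000 11111111 01111011 10100100 01001100 11110100 11000111 01010011 00110000

c1 ⊕ c2 = (M1 ⊕ K) ⊕ (M2 ⊕ K) = M1 ⊕ M2 — the shared key cancels under XOR.
byte 0:  37 XOR 204 = 233
byte 1:  94 XOR  59 = 101
byte 2:  72 XOR 129 = 201
byte 3: 105 XOR 233 = 128
byte 4: 135 XOR 120 = 255
byte 5:  89 XOR  34 = 123
byte 6: 196 XOR  96 = 164
byte 7:   5 XOR  73 =  76
byte 8: 140 XOR 120 = 244
byte 9: 108 XOR 171 = 199
byte 10: 242 XOR 161 =  83
byte 11: 204 XOR 252 =  48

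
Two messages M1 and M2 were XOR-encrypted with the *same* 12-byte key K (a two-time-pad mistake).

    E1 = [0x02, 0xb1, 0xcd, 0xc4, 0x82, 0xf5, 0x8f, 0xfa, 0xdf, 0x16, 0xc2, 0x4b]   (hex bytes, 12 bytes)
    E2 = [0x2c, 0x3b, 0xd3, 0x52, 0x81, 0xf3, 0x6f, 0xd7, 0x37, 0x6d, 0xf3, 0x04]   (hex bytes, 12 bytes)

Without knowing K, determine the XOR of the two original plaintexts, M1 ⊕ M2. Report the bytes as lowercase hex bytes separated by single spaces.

2e 8a 1e 96 03 06 e0 2d e8 7b 31 4f

E1 ⊕ E2 = (M1 ⊕ K) ⊕ (M2 ⊕ K) = M1 ⊕ M2 — the shared key cancels under XOR.
02 xor 2c = 2e
b1 xor 3b = 8a
cd xor d3 = 1e
c4 xor 52 = 96
82 xor 81 = 03
f5 xor f3 = 06
8f xor 6f = e0
fa xor d7 = 2d
df xor 37 = e8
16 xor 6d = 7b
c2 xor f3 = 31
4b xor 04 = 4f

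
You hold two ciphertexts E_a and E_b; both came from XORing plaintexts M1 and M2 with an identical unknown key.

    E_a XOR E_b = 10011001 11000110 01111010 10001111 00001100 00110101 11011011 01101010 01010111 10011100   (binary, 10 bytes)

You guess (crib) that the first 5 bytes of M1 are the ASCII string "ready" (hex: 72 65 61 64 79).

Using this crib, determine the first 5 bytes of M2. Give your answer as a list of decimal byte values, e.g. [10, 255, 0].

Since E_a ⊕ E_b = M1 ⊕ M2, XORing with the guessed M1 bytes yields the corresponding M2 bytes: M2 = (E_a ⊕ E_b) ⊕ M1.
byte 0: 10011001 XOR 01110010 = 11101011
byte 1: 11000110 XOR 01100101 = 10100011
byte 2: 01111010 XOR 01100001 = 00011011
byte 3: 10001111 XOR 01100100 = 11101011
byte 4: 00001100 XOR 01111001 = 01110101

[235, 163, 27, 235, 117]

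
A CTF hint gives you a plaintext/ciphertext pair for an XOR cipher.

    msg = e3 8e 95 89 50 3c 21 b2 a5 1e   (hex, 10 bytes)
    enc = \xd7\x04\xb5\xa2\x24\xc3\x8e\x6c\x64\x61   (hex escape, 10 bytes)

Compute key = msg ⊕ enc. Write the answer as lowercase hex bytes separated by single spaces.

34 8a 20 2b 74 ff af de c1 7f

Since enc = msg ⊕ key, XORing both sides with msg gives key = msg ⊕ enc.
byte 0: e3 ^ d7 = 34
byte 1: 8e ^ 04 = 8a
byte 2: 95 ^ b5 = 20
byte 3: 89 ^ a2 = 2b
byte 4: 50 ^ 24 = 74
byte 5: 3c ^ c3 = ff
byte 6: 21 ^ 8e = af
byte 7: b2 ^ 6c = de
byte 8: a5 ^ 64 = c1
byte 9: 1e ^ 61 = 7f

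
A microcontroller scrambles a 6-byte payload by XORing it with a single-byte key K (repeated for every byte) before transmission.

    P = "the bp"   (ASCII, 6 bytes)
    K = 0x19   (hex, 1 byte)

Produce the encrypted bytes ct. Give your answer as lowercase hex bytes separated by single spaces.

The 1-byte key repeats, so the effective keystream is 19 19 19 19 19 19.
byte 0: 74 ⊕ 19 = 6d
byte 1: 68 ⊕ 19 = 71
byte 2: 65 ⊕ 19 = 7c
byte 3: 20 ⊕ 19 = 39
byte 4: 62 ⊕ 19 = 7b
byte 5: 70 ⊕ 19 = 69

6d 71 7c 39 7b 69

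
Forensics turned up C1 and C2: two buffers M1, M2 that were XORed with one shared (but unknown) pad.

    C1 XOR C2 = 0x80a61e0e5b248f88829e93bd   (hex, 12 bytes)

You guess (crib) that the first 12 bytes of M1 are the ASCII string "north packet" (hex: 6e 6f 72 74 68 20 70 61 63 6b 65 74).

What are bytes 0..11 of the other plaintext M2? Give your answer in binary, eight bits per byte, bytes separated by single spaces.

11101110 11001001 01101100 01111010 00110011 00000100 11111111 11101001 11100001 11110101 11110110 11001001

Since C1 ⊕ C2 = M1 ⊕ M2, XORing with the guessed M1 bytes yields the corresponding M2 bytes: M2 = (C1 ⊕ C2) ⊕ M1.
80 ⊕ 6e = ee
a6 ⊕ 6f = c9
1e ⊕ 72 = 6c
0e ⊕ 74 = 7a
5b ⊕ 68 = 33
24 ⊕ 20 = 04
8f ⊕ 70 = ff
88 ⊕ 61 = e9
82 ⊕ 63 = e1
9e ⊕ 6b = f5
93 ⊕ 65 = f6
bd ⊕ 74 = c9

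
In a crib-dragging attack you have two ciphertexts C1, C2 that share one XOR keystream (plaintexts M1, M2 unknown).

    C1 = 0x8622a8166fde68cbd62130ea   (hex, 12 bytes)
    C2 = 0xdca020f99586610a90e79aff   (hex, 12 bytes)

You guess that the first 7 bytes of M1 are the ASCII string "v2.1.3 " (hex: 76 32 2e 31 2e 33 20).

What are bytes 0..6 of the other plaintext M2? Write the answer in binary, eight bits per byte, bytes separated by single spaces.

00101100 10110000 10100110 11011110 11010100 01101011 00101001

First, C1 ⊕ C2 = (M1 ⊕ K) ⊕ (M2 ⊕ K) = M1 ⊕ M2, so the key drops out. Then M2 = (M1 ⊕ M2) ⊕ M1 over the first 7 bytes.
byte 0: (86 ^ dc) ^ 76 = 5a ^ 76 = 2c
byte 1: (22 ^ a0) ^ 32 = 82 ^ 32 = b0
byte 2: (a8 ^ 20) ^ 2e = 88 ^ 2e = a6
byte 3: (16 ^ f9) ^ 31 = ef ^ 31 = de
byte 4: (6f ^ 95) ^ 2e = fa ^ 2e = d4
byte 5: (de ^ 86) ^ 33 = 58 ^ 33 = 6b
byte 6: (68 ^ 61) ^ 20 = 09 ^ 20 = 29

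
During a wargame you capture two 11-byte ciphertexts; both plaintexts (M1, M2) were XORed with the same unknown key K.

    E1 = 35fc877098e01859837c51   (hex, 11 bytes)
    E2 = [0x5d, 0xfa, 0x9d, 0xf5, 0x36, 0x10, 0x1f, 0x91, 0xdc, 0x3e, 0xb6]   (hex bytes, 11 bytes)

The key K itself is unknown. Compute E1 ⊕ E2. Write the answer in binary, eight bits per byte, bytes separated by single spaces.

01101000 00000110 00011010 10000101 10101110 11110000 00000111 11001000 01011111 01000010 11100111

E1 ⊕ E2 = (M1 ⊕ K) ⊕ (M2 ⊕ K) = M1 ⊕ M2 — the shared key cancels under XOR.
00110101 XOR 01011101 = 01101000
11111100 XOR 11111010 = 00000110
10000111 XOR 10011101 = 00011010
01110000 XOR 11110101 = 10000101
10011000 XOR 00110110 = 10101110
11100000 XOR 00010000 = 11110000
00011000 XOR 00011111 = 00000111
01011001 XOR 10010001 = 11001000
10000011 XOR 11011100 = 01011111
01111100 XOR 00111110 = 01000010
01010001 XOR 10110110 = 11100111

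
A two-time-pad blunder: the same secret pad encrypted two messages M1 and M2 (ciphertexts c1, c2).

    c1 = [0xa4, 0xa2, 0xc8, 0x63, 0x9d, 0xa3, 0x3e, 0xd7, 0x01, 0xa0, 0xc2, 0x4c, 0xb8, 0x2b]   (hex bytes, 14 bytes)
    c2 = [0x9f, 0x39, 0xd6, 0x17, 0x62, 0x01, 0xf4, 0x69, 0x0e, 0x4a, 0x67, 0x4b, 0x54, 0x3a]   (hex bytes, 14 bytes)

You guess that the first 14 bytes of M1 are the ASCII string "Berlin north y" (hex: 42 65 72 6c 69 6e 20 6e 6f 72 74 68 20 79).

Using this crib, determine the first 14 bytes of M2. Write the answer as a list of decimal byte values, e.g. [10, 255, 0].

First, c1 ⊕ c2 = (M1 ⊕ K) ⊕ (M2 ⊕ K) = M1 ⊕ M2, so the key drops out. Then M2 = (M1 ⊕ M2) ⊕ M1 over the first 14 bytes.
byte 0: (a4 ⊕ 9f) ⊕ 42 = 3b ⊕ 42 = 79
byte 1: (a2 ⊕ 39) ⊕ 65 = 9b ⊕ 65 = fe
byte 2: (c8 ⊕ d6) ⊕ 72 = 1e ⊕ 72 = 6c
byte 3: (63 ⊕ 17) ⊕ 6c = 74 ⊕ 6c = 18
byte 4: (9d ⊕ 62) ⊕ 69 = ff ⊕ 69 = 96
byte 5: (a3 ⊕ 01) ⊕ 6e = a2 ⊕ 6e = cc
byte 6: (3e ⊕ f4) ⊕ 20 = ca ⊕ 20 = ea
byte 7: (d7 ⊕ 69) ⊕ 6e = be ⊕ 6e = d0
byte 8: (01 ⊕ 0e) ⊕ 6f = 0f ⊕ 6f = 60
byte 9: (a0 ⊕ 4a) ⊕ 72 = ea ⊕ 72 = 98
byte 10: (c2 ⊕ 67) ⊕ 74 = a5 ⊕ 74 = d1
byte 11: (4c ⊕ 4b) ⊕ 68 = 07 ⊕ 68 = 6f
byte 12: (b8 ⊕ 54) ⊕ 20 = ec ⊕ 20 = cc
byte 13: (2b ⊕ 3a) ⊕ 79 = 11 ⊕ 79 = 68

[121, 254, 108, 24, 150, 204, 234, 208, 96, 152, 209, 111, 204, 104]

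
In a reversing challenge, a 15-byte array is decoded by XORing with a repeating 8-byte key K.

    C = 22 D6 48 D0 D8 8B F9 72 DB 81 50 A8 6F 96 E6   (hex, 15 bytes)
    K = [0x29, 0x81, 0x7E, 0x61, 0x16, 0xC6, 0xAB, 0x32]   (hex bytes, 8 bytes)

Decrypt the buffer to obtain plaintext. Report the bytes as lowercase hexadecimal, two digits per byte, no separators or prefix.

0b5736b1ce4d5240f2002ec979504d

The 8-byte key repeats, so the effective keystream is 29 81 7e 61 16 c6 ab 32 29 81 7e 61 16 c6 ab.
byte 0: 22 xor 29 = 0b
byte 1: d6 xor 81 = 57
byte 2: 48 xor 7e = 36
byte 3: d0 xor 61 = b1
byte 4: d8 xor 16 = ce
byte 5: 8b xor c6 = 4d
byte 6: f9 xor ab = 52
byte 7: 72 xor 32 = 40
byte 8: db xor 29 = f2
byte 9: 81 xor 81 = 00
byte 10: 50 xor 7e = 2e
byte 11: a8 xor 61 = c9
byte 12: 6f xor 16 = 79
byte 13: 96 xor c6 = 50
byte 14: e6 xor ab = 4d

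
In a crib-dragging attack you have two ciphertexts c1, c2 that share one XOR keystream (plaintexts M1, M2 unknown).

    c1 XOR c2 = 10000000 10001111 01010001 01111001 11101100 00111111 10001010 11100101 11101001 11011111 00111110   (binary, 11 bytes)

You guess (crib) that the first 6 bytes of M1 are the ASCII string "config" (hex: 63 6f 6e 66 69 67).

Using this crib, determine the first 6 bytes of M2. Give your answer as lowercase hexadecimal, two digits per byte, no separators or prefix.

e3e03f1f8558

Since c1 ⊕ c2 = M1 ⊕ M2, XORing with the guessed M1 bytes yields the corresponding M2 bytes: M2 = (c1 ⊕ c2) ⊕ M1.
80 xor 63 = e3
8f xor 6f = e0
51 xor 6e = 3f
79 xor 66 = 1f
ec xor 69 = 85
3f xor 67 = 58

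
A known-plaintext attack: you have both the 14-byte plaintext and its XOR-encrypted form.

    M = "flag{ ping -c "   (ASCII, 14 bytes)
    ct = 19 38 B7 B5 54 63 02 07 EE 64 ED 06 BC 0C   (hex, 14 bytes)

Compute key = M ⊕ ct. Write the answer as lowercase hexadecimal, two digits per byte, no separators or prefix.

7f54d6d22f43726e8003cd2bdf2c

Since ct = M ⊕ key, XORing both sides with M gives key = M ⊕ ct.
01100110 xor 00011001 = 01111111
01101100 xor 00111000 = 01010100
01100001 xor 10110111 = 11010110
01100111 xor 10110101 = 11010010
01111011 xor 01010100 = 00101111
00100000 xor 01100011 = 01000011
01110000 xor 00000010 = 01110010
01101001 xor 00000111 = 01101110
01101110 xor 11101110 = 10000000
01100111 xor 01100100 = 00000011
00100000 xor 11101101 = 11001101
00101101 xor 00000110 = 00101011
01100011 xor 10111100 = 11011111
00100000 xor 00001100 = 00101100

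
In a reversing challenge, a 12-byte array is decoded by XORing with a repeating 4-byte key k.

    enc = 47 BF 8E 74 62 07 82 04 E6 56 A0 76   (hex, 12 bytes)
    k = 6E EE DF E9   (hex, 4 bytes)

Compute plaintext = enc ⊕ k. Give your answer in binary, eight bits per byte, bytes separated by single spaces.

00101001 01010001 01010001 10011101 00001100 11101001 01011101 11101101 10001000 10111000 01111111 10011111

The 4-byte key repeats, so the effective keystream is 6e ee df e9 6e ee df e9 6e ee df e9.
byte 0: 47 xor 6e = 29
byte 1: bf xor ee = 51
byte 2: 8e xor df = 51
byte 3: 74 xor e9 = 9d
byte 4: 62 xor 6e = 0c
byte 5: 07 xor ee = e9
byte 6: 82 xor df = 5d
byte 7: 04 xor e9 = ed
byte 8: e6 xor 6e = 88
byte 9: 56 xor ee = b8
byte 10: a0 xor df = 7f
byte 11: 76 xor e9 = 9f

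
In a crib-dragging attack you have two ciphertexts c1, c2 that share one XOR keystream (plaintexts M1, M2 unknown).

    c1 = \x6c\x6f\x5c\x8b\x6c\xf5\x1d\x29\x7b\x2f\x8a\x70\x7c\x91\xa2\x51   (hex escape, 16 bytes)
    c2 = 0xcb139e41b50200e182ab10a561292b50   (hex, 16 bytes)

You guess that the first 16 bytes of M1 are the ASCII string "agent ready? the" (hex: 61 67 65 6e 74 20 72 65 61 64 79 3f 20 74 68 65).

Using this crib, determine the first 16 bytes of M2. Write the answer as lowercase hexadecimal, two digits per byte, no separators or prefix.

c61ba7a4add76fad98e0e3ea3dcce164

First, c1 ⊕ c2 = (M1 ⊕ K) ⊕ (M2 ⊕ K) = M1 ⊕ M2, so the key drops out. Then M2 = (M1 ⊕ M2) ⊕ M1 over the first 16 bytes.
byte 0: (6c ⊕ cb) ⊕ 61 = a7 ⊕ 61 = c6
byte 1: (6f ⊕ 13) ⊕ 67 = 7c ⊕ 67 = 1b
byte 2: (5c ⊕ 9e) ⊕ 65 = c2 ⊕ 65 = a7
byte 3: (8b ⊕ 41) ⊕ 6e = ca ⊕ 6e = a4
byte 4: (6c ⊕ b5) ⊕ 74 = d9 ⊕ 74 = ad
byte 5: (f5 ⊕ 02) ⊕ 20 = f7 ⊕ 20 = d7
byte 6: (1d ⊕ 00) ⊕ 72 = 1d ⊕ 72 = 6f
byte 7: (29 ⊕ e1) ⊕ 65 = c8 ⊕ 65 = ad
byte 8: (7b ⊕ 82) ⊕ 61 = f9 ⊕ 61 = 98
byte 9: (2f ⊕ ab) ⊕ 64 = 84 ⊕ 64 = e0
byte 10: (8a ⊕ 10) ⊕ 79 = 9a ⊕ 79 = e3
byte 11: (70 ⊕ a5) ⊕ 3f = d5 ⊕ 3f = ea
byte 12: (7c ⊕ 61) ⊕ 20 = 1d ⊕ 20 = 3d
byte 13: (91 ⊕ 29) ⊕ 74 = b8 ⊕ 74 = cc
byte 14: (a2 ⊕ 2b) ⊕ 68 = 89 ⊕ 68 = e1
byte 15: (51 ⊕ 50) ⊕ 65 = 01 ⊕ 65 = 64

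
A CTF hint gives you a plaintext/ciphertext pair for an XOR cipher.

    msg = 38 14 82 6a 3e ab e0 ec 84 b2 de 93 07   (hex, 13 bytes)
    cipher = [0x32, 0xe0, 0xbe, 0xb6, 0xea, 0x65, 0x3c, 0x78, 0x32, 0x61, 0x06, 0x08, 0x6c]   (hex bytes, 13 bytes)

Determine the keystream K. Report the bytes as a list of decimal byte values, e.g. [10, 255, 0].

[10, 244, 60, 220, 212, 206, 220, 148, 182, 211, 216, 155, 107]

Since cipher = msg ⊕ K, XORing both sides with msg gives K = msg ⊕ cipher.
00111000 ^ 00110010 = 00001010
00010100 ^ 11100000 = 11110100
10000010 ^ 10111110 = 00111100
01101010 ^ 10110110 = 11011100
00111110 ^ 11101010 = 11010100
10101011 ^ 01100101 = 11001110
11100000 ^ 00111100 = 11011100
11101100 ^ 01111000 = 10010100
10000100 ^ 00110010 = 10110110
10110010 ^ 01100001 = 11010011
11011110 ^ 00000110 = 11011000
10010011 ^ 00001000 = 10011011
00000111 ^ 01101100 = 01101011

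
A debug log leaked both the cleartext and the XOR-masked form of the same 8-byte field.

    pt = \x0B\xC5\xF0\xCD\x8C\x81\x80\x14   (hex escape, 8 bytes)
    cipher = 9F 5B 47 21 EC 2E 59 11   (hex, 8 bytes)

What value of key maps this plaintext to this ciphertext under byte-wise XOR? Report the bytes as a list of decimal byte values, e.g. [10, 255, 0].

Since cipher = pt ⊕ key, XORing both sides with pt gives key = pt ⊕ cipher.
 11 ^ 159 = 148
197 ^  91 = 158
240 ^  71 = 183
205 ^  33 = 236
140 ^ 236 =  96
129 ^  46 = 175
128 ^  89 = 217
 20 ^  17 =   5

[148, 158, 183, 236, 96, 175, 217, 5]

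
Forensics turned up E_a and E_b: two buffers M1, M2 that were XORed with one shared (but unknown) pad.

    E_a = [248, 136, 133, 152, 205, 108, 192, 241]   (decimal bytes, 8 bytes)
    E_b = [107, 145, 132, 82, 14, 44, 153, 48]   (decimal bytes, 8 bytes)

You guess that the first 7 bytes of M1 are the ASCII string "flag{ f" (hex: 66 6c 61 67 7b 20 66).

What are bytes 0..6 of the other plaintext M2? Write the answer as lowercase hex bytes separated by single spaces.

f5 75 60 ad b8 60 3f

First, E_a ⊕ E_b = (M1 ⊕ K) ⊕ (M2 ⊕ K) = M1 ⊕ M2, so the key drops out. Then M2 = (M1 ⊕ M2) ⊕ M1 over the first 7 bytes.
byte 0: (f8 XOR 6b) XOR 66 = 93 XOR 66 = f5
byte 1: (88 XOR 91) XOR 6c = 19 XOR 6c = 75
byte 2: (85 XOR 84) XOR 61 = 01 XOR 61 = 60
byte 3: (98 XOR 52) XOR 67 = ca XOR 67 = ad
byte 4: (cd XOR 0e) XOR 7b = c3 XOR 7b = b8
byte 5: (6c XOR 2c) XOR 20 = 40 XOR 20 = 60
byte 6: (c0 XOR 99) XOR 66 = 59 XOR 66 = 3f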